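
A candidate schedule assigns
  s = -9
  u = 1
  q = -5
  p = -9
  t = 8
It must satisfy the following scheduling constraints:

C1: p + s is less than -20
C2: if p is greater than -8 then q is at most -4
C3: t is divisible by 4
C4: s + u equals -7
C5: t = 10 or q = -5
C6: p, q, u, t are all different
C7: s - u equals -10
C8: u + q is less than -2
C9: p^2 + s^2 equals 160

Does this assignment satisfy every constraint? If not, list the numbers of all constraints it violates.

No — constraints 1, 4, and 9 are not satisfied.

C1: p + s = -9 + (-9) = -18; -18 ≥ -20, bound -20 not met — violated.
C2: p = -9, not > -8; antecedent false, conditional vacuously true — OK.
C3: 8 / 4 = 2, so 4 divides 8 — OK.
C4: s + u = -9 + 1 = -8, not -7 — violated.
C5: t = 8 ≠ 10, but q = -5 = -5 (second disjunct) — OK.
C6: values -9, -5, 1, 8 are pairwise distinct — OK.
C7: s - u = -9 - 1 = -10 — OK.
C8: u + q = 1 + (-5) = -4; -4 < -2 — OK.
C9: p^2 + s^2 = (-9)^2 + (-9)^2 = 81 + 81 = 162, not 160 — violated.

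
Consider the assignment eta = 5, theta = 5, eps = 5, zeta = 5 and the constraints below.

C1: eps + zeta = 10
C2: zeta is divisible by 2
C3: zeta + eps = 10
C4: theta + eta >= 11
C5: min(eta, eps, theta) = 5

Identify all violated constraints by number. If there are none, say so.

No — constraints 2 and 4 are not satisfied.

C1: eps + zeta = 5 + 5 = 10 — holds.
C2: 5 = 2*2 + 1, so 2 does not divide 5 — does not hold.
C3: zeta + eps = 5 + 5 = 10 — holds.
C4: theta + eta = 5 + 5 = 10; 10 < 11, bound 11 not met — does not hold.
C5: min(5, 5, 5) = 5 — holds.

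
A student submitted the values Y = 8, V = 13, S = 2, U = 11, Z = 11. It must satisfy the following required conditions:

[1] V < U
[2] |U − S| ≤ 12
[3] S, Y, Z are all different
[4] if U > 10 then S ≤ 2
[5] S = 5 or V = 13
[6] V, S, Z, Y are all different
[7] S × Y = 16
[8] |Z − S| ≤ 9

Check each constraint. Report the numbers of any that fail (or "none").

Constraint 1 is violated.

[1] V = 13, U = 11; 13 ≥ 11 (want <) — fails.
[2] |11 − 2| = 9; 9 ≤ 12 — holds.
[3] values 2, 8, 11 are pairwise distinct — holds.
[4] U = 11 > 10, so we need S ≤ 2; S = 2 ≤ 2 — holds.
[5] S = 2 ≠ 5, but V = 13 = 13 (second disjunct) — holds.
[6] values 13, 2, 11, 8 are pairwise distinct — holds.
[7] S × Y = 2 × 8 = 16 — holds.
[8] |11 − 2| = 9; 9 ≤ 9 — holds.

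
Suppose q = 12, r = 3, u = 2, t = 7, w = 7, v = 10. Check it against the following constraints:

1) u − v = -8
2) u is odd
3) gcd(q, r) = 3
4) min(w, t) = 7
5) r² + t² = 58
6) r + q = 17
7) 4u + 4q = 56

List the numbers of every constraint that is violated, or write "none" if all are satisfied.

1) u − v = 2 − 10 = -8  true
2) u = 2 is even  false
3) gcd(12, 3) = 3  true
4) min(7, 7) = 7  true
5) r² + t² = 3² + 7² = 9 + 49 = 58  true
6) r + q = 3 + 12 = 15, not 17  false
7) 4u + 4q = 4(2) + 4(12) = 56  true

Constraints 2 and 6 are violated.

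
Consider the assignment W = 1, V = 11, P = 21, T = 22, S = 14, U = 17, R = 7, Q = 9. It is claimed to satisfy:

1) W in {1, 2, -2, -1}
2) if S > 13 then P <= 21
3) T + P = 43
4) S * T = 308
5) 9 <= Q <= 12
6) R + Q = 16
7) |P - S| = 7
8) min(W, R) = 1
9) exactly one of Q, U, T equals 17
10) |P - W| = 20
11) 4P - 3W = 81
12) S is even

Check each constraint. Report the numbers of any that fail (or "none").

1) W = 1 is in {1, 2, -2, -1}  OK
2) S = 14 > 13, so we need P ≤ 21; P = 21 ≤ 21  OK
3) T + P = 22 + 21 = 43  OK
4) S * T = 14 * 22 = 308  OK
5) Q = 9 lies in [9, 12]  OK
6) R + Q = 7 + 9 = 16  OK
7) |21 - 14| = 7  OK
8) min(1, 7) = 1  OK
9) Q=9, U=17, T=22; 1 of them equals 17  OK
10) |21 - 1| = 20  OK
11) 4P - 3W = 4(21) - 3(1) = 81  OK
12) S = 14 is even  OK

No violations.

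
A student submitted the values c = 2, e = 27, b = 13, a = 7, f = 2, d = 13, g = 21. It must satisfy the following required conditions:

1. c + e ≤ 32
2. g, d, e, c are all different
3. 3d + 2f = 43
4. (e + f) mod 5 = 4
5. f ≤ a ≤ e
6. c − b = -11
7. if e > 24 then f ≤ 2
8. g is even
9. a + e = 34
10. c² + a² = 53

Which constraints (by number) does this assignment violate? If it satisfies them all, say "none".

1. c + e = 2 + 27 = 29; 29 ≤ 32 — holds.
2. values 21, 13, 27, 2 are pairwise distinct — holds.
3. 3d + 2f = 3(13) + 2(2) = 43 — holds.
4. e + f = 29; 29 mod 5 = 4 — holds.
5. values 2 ≤ 7 ≤ 27 — holds.
6. c − b = 2 − 13 = -11 — holds.
7. e = 27 > 24, so we need f ≤ 2; f = 2 ≤ 2 — holds.
8. g = 21 is odd — fails.
9. a + e = 7 + 27 = 34 — holds.
10. c² + a² = 2² + 7² = 4 + 49 = 53 — holds.

Constraint 8 is violated.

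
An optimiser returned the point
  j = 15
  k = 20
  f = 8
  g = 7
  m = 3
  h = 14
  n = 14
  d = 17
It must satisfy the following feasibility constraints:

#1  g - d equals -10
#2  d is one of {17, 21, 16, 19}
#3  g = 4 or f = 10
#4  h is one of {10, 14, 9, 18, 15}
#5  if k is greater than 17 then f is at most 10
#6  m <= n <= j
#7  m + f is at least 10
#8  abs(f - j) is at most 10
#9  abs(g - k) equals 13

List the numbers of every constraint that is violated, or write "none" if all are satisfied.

#1 g - d = 7 - 17 = -10 — holds.
#2 d = 17 is in {17, 21, 16, 19} — holds.
#3 g = 7 ≠ 4 and f = 8 ≠ 10; both disjuncts false — does not hold.
#4 h = 14 is in {10, 14, 9, 18, 15} — holds.
#5 k = 20 > 17, so we need f ≤ 10; f = 8 ≤ 10 — holds.
#6 values 3 <= 14 <= 15 — holds.
#7 m + f = 3 + 8 = 11; 11 ≥ 10 — holds.
#8 abs(8 - 15) = 7; 7 ≤ 10 — holds.
#9 abs(7 - 20) = 13 — holds.

Constraint 3 does not hold.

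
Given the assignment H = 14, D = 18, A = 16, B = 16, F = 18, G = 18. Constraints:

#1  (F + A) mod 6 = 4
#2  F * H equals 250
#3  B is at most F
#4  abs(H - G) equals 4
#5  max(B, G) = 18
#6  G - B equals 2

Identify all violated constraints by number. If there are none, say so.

#1 F + A = 34; 34 mod 6 = 4 — satisfied.
#2 F * H = 18 * 14 = 252, not 250 — violated.
#3 B = 16, F = 18; 16 ≤ 18 — satisfied.
#4 abs(14 - 18) = 4 — satisfied.
#5 max(16, 18) = 18 — satisfied.
#6 G - B = 18 - 16 = 2 — satisfied.

Constraint 2 is violated.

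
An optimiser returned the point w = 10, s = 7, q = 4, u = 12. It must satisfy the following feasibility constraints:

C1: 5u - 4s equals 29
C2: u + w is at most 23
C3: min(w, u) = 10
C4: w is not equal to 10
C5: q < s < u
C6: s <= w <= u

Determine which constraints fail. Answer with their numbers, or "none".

C1: 5u - 4s = 5(12) - 4(7) = 32, not 29 — violated.
C2: u + w = 12 + 10 = 22; 22 ≤ 23 — satisfied.
C3: min(10, 12) = 10 — satisfied.
C4: w = 10, but 10 is required to differ — violated.
C5: values 4 < 7 < 12 — satisfied.
C6: values 7 <= 10 <= 12 — satisfied.

The assignment fails constraints 1, 4.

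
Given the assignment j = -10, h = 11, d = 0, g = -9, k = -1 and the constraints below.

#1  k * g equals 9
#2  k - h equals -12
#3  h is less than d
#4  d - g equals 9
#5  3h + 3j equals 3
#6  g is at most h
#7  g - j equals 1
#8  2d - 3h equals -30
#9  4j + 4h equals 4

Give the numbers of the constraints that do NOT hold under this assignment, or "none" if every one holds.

#1 k * g = -1 * (-9) = 9 — satisfied.
#2 k - h = -1 - 11 = -12 — satisfied.
#3 h = 11, d = 0; 11 ≥ 0 (want <) — violated.
#4 d - g = 0 - (-9) = 9 — satisfied.
#5 3h + 3j = 3(11) + 3(-10) = 3 — satisfied.
#6 g = -9, h = 11; -9 ≤ 11 — satisfied.
#7 g - j = -9 - (-10) = 1 — satisfied.
#8 2d - 3h = 2(0) - 3(11) = -33, not -30 — violated.
#9 4j + 4h = 4(-10) + 4(11) = 4 — satisfied.

No — constraints 3, 8 are not satisfied.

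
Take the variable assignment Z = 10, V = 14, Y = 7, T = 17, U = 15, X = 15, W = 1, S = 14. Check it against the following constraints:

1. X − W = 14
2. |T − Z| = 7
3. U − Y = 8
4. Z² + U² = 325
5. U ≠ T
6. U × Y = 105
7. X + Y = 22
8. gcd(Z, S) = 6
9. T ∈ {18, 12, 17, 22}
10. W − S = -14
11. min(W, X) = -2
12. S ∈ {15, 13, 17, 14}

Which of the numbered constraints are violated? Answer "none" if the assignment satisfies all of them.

The assignment fails constraints 8, 10, 11.

1. X − W = 15 − 1 = 14  holds
2. |17 − 10| = 7  holds
3. U − Y = 15 − 7 = 8  holds
4. Z² + U² = 10² + 15² = 100 + 225 = 325  holds
5. U = 15, T = 17; distinct  holds
6. U × Y = 15 × 7 = 105  holds
7. X + Y = 15 + 7 = 22  holds
8. gcd(10, 14) = 2, not 6  fails
9. T = 17 is in {18, 12, 17, 22}  holds
10. W − S = 1 − 14 = -13, not -14  fails
11. min(1, 15) = 1, not -2  fails
12. S = 14 is in {15, 13, 17, 14}  holds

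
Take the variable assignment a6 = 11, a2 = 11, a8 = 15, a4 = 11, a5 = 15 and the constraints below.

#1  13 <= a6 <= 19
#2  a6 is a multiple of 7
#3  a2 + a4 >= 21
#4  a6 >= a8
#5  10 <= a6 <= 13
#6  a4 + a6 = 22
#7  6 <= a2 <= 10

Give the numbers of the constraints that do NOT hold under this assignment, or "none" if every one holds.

Constraints 1, 2, 4, and 7 do not hold.

#1 a6 = 11 is outside [13, 19]  ✗
#2 11 = 7*1 + 4, so 7 does not divide 11  ✗
#3 a2 + a4 = 11 + 11 = 22; 22 ≥ 21  ✓
#4 a6 = 11, a8 = 15; 11 < 15 (want ≥)  ✗
#5 a6 = 11 lies in [10, 13]  ✓
#6 a4 + a6 = 11 + 11 = 22  ✓
#7 a2 = 11 is outside [6, 10]  ✗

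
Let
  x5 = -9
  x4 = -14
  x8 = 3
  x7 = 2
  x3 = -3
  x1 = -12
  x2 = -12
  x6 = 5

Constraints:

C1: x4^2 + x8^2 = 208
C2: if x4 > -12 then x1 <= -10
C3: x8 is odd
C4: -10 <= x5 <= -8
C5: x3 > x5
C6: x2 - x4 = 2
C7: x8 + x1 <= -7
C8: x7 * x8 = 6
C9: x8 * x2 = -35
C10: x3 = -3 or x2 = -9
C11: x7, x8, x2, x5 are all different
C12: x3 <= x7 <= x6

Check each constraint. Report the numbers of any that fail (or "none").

Constraints 1 and 9 are violated.

C1: x4^2 + x8^2 = (-14)^2 + 3^2 = 196 + 9 = 205, not 208  ✗
C2: x4 = -14, not > -12; antecedent false, conditional vacuously true  ✓
C3: x8 = 3 is odd  ✓
C4: x5 = -9 lies in [-10, -8]  ✓
C5: x3 = -3, x5 = -9; -3 > -9  ✓
C6: x2 - x4 = -12 - (-14) = 2  ✓
C7: x8 + x1 = 3 + (-12) = -9; -9 ≤ -7  ✓
C8: x7 * x8 = 2 * 3 = 6  ✓
C9: x8 * x2 = 3 * (-12) = -36, not -35  ✗
C10: x3 = -3 = -3 (first disjunct)  ✓
C11: values 2, 3, -12, -9 are pairwise distinct  ✓
C12: values -3 <= 2 <= 5  ✓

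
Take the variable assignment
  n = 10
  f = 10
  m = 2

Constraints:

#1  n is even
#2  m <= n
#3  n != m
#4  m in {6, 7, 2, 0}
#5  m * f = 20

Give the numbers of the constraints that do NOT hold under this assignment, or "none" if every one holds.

No violations.

#1 n = 10 is even — satisfied.
#2 m = 2, n = 10; 2 ≤ 10 — satisfied.
#3 n = 10, m = 2; distinct — satisfied.
#4 m = 2 is in {6, 7, 2, 0} — satisfied.
#5 m * f = 2 * 10 = 20 — satisfied.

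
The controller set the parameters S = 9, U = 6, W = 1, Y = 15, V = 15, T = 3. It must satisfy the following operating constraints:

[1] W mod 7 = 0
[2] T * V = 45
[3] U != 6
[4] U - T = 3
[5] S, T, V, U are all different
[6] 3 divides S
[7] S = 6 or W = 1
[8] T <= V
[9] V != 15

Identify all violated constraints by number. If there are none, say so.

Constraints 1, 3, 9 are violated.

[1] 1 mod 7 = 1, not 0  ✘
[2] T * V = 3 * 15 = 45  ✔
[3] U = 6, but 6 is required to differ  ✘
[4] U - T = 6 - 3 = 3  ✔
[5] values 9, 3, 15, 6 are pairwise distinct  ✔
[6] 9 / 3 = 3, so 3 divides 9  ✔
[7] S = 9 ≠ 6, but W = 1 = 1 (second disjunct)  ✔
[8] T = 3, V = 15; 3 ≤ 15  ✔
[9] V = 15, but 15 is required to differ  ✘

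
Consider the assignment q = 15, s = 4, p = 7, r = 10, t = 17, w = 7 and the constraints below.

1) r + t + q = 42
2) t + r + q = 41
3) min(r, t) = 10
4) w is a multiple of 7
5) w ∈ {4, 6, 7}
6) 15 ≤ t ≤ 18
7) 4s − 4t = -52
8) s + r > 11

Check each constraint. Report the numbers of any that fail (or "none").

1) r + t + q = 10 + 17 + 15 = 42  yes
2) t + r + q = 17 + 10 + 15 = 42, not 41  no
3) min(10, 17) = 10  yes
4) 7 / 7 = 1, so 7 divides 7  yes
5) w = 7 is in {4, 6, 7}  yes
6) t = 17 lies in [15, 18]  yes
7) 4s − 4t = 4(4) − 4(17) = -52  yes
8) s + r = 4 + 10 = 14; 14 > 11  yes

The assignment fails constraint 2.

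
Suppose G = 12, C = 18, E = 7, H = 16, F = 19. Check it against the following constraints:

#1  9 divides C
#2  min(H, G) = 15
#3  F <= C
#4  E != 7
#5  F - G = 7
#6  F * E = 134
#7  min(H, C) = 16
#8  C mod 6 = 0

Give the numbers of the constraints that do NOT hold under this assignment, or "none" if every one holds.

#1 18 / 9 = 2, so 9 divides 18  OK
#2 min(16, 12) = 12, not 15  FAIL
#3 F = 19, C = 18; 19 > 18 (want ≤)  FAIL
#4 E = 7, but 7 is required to differ  FAIL
#5 F - G = 19 - 12 = 7  OK
#6 F * E = 19 * 7 = 133, not 134  FAIL
#7 min(16, 18) = 16  OK
#8 18 mod 6 = 0  OK

The assignment fails constraints 2, 3, 4, and 6.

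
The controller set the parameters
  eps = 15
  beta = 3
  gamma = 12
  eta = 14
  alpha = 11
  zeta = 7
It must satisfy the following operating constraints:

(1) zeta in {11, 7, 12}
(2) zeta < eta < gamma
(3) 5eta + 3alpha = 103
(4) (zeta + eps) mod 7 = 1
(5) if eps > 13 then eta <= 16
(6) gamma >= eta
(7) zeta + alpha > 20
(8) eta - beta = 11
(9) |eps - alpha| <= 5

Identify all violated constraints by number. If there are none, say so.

Violated: 2, 6, 7.

(1) zeta = 7 is in {11, 7, 12} — holds.
(2) values 7, 14, 12; eta = 14 is not < gamma = 12 — does not hold.
(3) 5eta + 3alpha = 5(14) + 3(11) = 103 — holds.
(4) zeta + eps = 22; 22 mod 7 = 1 — holds.
(5) eps = 15 > 13, so we need eta ≤ 16; eta = 14 ≤ 16 — holds.
(6) gamma = 12, eta = 14; 12 < 14 (want ≥) — does not hold.
(7) zeta + alpha = 7 + 11 = 18; 18 ≤ 20, bound 20 not met — does not hold.
(8) eta - beta = 14 - 3 = 11 — holds.
(9) |15 - 11| = 4; 4 ≤ 5 — holds.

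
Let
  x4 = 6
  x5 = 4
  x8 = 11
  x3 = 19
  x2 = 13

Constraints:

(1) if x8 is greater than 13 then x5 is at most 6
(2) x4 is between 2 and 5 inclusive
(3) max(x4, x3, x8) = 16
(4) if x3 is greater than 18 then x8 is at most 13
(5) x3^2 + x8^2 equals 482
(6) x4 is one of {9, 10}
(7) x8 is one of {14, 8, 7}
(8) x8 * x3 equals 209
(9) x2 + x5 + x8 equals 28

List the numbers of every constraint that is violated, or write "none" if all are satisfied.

(1) x8 = 11, not > 13; antecedent false, conditional vacuously true — satisfied.
(2) x4 = 6 is outside [2, 5] — violated.
(3) max(6, 19, 11) = 19, not 16 — violated.
(4) x3 = 19 > 18, so we need x8 ≤ 13; x8 = 11 ≤ 13 — satisfied.
(5) x3^2 + x8^2 = 19^2 + 11^2 = 361 + 121 = 482 — satisfied.
(6) x4 = 6 is not in {9, 10} — violated.
(7) x8 = 11 is not in {14, 8, 7} — violated.
(8) x8 * x3 = 11 * 19 = 209 — satisfied.
(9) x2 + x5 + x8 = 13 + 4 + 11 = 28 — satisfied.

Violated: 2, 3, 6, 7.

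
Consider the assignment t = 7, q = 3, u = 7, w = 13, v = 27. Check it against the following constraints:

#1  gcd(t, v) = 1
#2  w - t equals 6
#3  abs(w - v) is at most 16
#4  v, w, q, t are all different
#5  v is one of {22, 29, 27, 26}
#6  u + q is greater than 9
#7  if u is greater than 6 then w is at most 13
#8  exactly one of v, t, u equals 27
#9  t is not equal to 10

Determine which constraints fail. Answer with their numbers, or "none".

#1 gcd(7, 27) = 1  ✔
#2 w - t = 13 - 7 = 6  ✔
#3 abs(13 - 27) = 14; 14 ≤ 16  ✔
#4 values 27, 13, 3, 7 are pairwise distinct  ✔
#5 v = 27 is in {22, 29, 27, 26}  ✔
#6 u + q = 7 + 3 = 10; 10 > 9  ✔
#7 u = 7 > 6, so we need w ≤ 13; w = 13 ≤ 13  ✔
#8 v=27, t=7, u=7; 1 of them equals 27  ✔
#9 t = 7, and 7 ≠ 10  ✔

None — every constraint holds.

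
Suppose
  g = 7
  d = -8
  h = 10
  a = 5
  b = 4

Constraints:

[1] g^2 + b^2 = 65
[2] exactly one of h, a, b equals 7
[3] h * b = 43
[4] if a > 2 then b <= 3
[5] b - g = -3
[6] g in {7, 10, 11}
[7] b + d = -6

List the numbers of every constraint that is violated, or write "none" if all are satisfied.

Violated: 2, 3, 4, and 7.

[1] g^2 + b^2 = 7^2 + 4^2 = 49 + 16 = 65  true
[2] h=10, a=5, b=4; 0 of them equal 7, not exactly one  false
[3] h * b = 10 * 4 = 40, not 43  false
[4] a = 5 > 2, so we need b ≤ 3; but b = 4 > 3  false
[5] b - g = 4 - 7 = -3  true
[6] g = 7 is in {7, 10, 11}  true
[7] b + d = 4 + (-8) = -4, not -6  false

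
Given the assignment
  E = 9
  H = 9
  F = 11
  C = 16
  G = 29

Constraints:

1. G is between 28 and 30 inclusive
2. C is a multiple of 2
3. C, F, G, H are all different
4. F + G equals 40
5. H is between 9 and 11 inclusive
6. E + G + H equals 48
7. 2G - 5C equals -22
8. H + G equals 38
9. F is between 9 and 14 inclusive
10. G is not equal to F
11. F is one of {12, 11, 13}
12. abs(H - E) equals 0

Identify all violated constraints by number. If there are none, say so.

Violated: 6.

1. G = 29 lies in [28, 30]  ✔
2. 16 / 2 = 8, so 2 divides 16  ✔
3. values 16, 11, 29, 9 are pairwise distinct  ✔
4. F + G = 11 + 29 = 40  ✔
5. H = 9 lies in [9, 11]  ✔
6. E + G + H = 9 + 29 + 9 = 47, not 48  ✘
7. 2G - 5C = 2(29) - 5(16) = -22  ✔
8. H + G = 9 + 29 = 38  ✔
9. F = 11 lies in [9, 14]  ✔
10. G = 29, F = 11; distinct  ✔
11. F = 11 is in {12, 11, 13}  ✔
12. abs(9 - 9) = 0  ✔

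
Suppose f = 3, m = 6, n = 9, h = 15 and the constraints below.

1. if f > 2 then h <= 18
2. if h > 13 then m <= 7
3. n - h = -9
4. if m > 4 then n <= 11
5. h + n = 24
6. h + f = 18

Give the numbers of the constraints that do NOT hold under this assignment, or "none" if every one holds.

No — constraint 3 is not satisfied.

1. f = 3 > 2, so we need h ≤ 18; h = 15 ≤ 18  OK
2. h = 15 > 13, so we need m ≤ 7; m = 6 ≤ 7  OK
3. n - h = 9 - 15 = -6, not -9  FAIL
4. m = 6 > 4, so we need n ≤ 11; n = 9 ≤ 11  OK
5. h + n = 15 + 9 = 24  OK
6. h + f = 15 + 3 = 18  OK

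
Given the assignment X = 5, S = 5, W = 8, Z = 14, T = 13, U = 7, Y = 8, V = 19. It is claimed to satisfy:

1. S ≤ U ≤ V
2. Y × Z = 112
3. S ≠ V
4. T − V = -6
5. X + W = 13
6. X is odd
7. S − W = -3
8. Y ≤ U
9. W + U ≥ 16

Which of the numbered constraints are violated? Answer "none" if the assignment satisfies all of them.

1. values 5 ≤ 7 ≤ 19  holds
2. Y × Z = 8 × 14 = 112  holds
3. S = 5, V = 19; distinct  holds
4. T − V = 13 − 19 = -6  holds
5. X + W = 5 + 8 = 13  holds
6. X = 5 is odd  holds
7. S − W = 5 − 8 = -3  holds
8. Y = 8, U = 7; 8 > 7 (want ≤)  fails
9. W + U = 8 + 7 = 15; 15 < 16, bound 16 not met  fails

Constraints 8, 9 do not hold.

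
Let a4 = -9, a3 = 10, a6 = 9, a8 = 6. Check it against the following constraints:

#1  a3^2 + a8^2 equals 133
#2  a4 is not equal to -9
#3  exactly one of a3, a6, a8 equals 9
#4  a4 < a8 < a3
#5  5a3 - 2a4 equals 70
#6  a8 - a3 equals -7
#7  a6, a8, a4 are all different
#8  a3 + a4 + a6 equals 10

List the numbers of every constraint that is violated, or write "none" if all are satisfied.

#1 a3^2 + a8^2 = 10^2 + 6^2 = 100 + 36 = 136, not 133 — violated.
#2 a4 = -9, but -9 is required to differ — violated.
#3 a3=10, a6=9, a8=6; 1 of them equals 9 — OK.
#4 values -9 < 6 < 10 — OK.
#5 5a3 - 2a4 = 5(10) - 2(-9) = 68, not 70 — violated.
#6 a8 - a3 = 6 - 10 = -4, not -7 — violated.
#7 values 9, 6, -9 are pairwise distinct — OK.
#8 a3 + a4 + a6 = 10 + (-9) + 9 = 10 — OK.

The assignment fails constraints 1, 2, 5, and 6.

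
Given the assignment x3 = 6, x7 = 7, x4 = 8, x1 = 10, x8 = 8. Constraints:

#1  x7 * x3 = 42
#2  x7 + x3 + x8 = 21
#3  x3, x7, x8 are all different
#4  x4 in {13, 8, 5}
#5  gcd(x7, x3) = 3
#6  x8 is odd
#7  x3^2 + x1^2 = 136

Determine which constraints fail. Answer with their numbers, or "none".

#1 x7 * x3 = 7 * 6 = 42 — holds.
#2 x7 + x3 + x8 = 7 + 6 + 8 = 21 — holds.
#3 values 6, 7, 8 are pairwise distinct — holds.
#4 x4 = 8 is in {13, 8, 5} — holds.
#5 gcd(7, 6) = 1, not 3 — does not hold.
#6 x8 = 8 is even — does not hold.
#7 x3^2 + x1^2 = 6^2 + 10^2 = 36 + 100 = 136 — holds.

The assignment fails constraints 5, 6.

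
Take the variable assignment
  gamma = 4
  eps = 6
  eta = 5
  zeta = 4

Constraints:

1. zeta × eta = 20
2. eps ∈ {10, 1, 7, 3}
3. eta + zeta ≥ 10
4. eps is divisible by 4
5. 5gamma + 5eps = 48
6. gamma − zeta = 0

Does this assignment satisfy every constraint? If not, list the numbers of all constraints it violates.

Constraints 2, 3, 4, and 5 do not hold.

1. zeta × eta = 4 × 5 = 20  holds
2. eps = 6 is not in {10, 1, 7, 3}  fails
3. eta + zeta = 5 + 4 = 9; 9 < 10, bound 10 not met  fails
4. 6 = 4×1 + 2, so 4 does not divide 6  fails
5. 5gamma + 5eps = 5(4) + 5(6) = 50, not 48  fails
6. gamma − zeta = 4 − 4 = 0  holds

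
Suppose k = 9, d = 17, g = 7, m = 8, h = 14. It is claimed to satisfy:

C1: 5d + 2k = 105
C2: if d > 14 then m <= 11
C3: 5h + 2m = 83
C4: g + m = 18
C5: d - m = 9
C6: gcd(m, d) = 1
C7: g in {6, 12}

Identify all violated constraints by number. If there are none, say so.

Constraints 1, 3, 4, and 7 are violated.

C1: 5d + 2k = 5(17) + 2(9) = 103, not 105 — violated.
C2: d = 17 > 14, so we need m ≤ 11; m = 8 ≤ 11 — OK.
C3: 5h + 2m = 5(14) + 2(8) = 86, not 83 — violated.
C4: g + m = 7 + 8 = 15, not 18 — violated.
C5: d - m = 17 - 8 = 9 — OK.
C6: gcd(8, 17) = 1 — OK.
C7: g = 7 is not in {6, 12} — violated.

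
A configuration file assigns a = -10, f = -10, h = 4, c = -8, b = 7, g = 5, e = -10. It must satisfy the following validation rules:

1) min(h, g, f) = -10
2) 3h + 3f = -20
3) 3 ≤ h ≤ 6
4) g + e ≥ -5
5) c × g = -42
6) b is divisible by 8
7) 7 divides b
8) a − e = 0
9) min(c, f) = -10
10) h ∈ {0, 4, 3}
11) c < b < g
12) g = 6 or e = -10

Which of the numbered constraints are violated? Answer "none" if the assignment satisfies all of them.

1) min(4, 5, -10) = -10  true
2) 3h + 3f = 3(4) + 3(-10) = -18, not -20  false
3) h = 4 lies in [3, 6]  true
4) g + e = 5 + (-10) = -5; -5 ≥ -5  true
5) c × g = -8 × 5 = -40, not -42  false
6) 7 = 8×0 + 7, so 8 does not divide 7  false
7) 7 / 7 = 1, so 7 divides 7  true
8) a − e = -10 − (-10) = 0  true
9) min(-8, -10) = -10  true
10) h = 4 is in {0, 4, 3}  true
11) values -8, 7, 5; b = 7 is not < g = 5  false
12) g = 5 ≠ 6, but e = -10 = -10 (second disjunct)  true

The assignment fails constraints 2, 5, 6, and 11.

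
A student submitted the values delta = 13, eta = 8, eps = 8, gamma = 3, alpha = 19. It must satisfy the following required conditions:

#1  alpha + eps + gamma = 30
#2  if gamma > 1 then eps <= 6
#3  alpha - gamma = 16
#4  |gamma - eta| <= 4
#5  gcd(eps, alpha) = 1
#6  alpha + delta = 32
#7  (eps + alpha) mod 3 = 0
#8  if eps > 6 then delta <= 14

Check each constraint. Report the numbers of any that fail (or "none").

#1 alpha + eps + gamma = 19 + 8 + 3 = 30  ✓
#2 gamma = 3 > 1, so we need eps ≤ 6; but eps = 8 > 6  ✗
#3 alpha - gamma = 19 - 3 = 16  ✓
#4 |3 - 8| = 5; 5 > 4, exceeds bound 4  ✗
#5 gcd(8, 19) = 1  ✓
#6 alpha + delta = 19 + 13 = 32  ✓
#7 eps + alpha = 27; 27 mod 3 = 0  ✓
#8 eps = 8 > 6, so we need delta ≤ 14; delta = 13 ≤ 14  ✓

Violated: 2 and 4.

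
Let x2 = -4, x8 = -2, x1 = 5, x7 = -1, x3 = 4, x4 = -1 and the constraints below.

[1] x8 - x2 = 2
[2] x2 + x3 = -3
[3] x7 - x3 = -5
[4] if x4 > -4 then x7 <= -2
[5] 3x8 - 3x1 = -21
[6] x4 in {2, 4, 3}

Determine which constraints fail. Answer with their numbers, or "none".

The assignment fails constraints 2, 4, 6.

[1] x8 - x2 = -2 - (-4) = 2  ✓
[2] x2 + x3 = -4 + 4 = 0, not -3  ✗
[3] x7 - x3 = -1 - 4 = -5  ✓
[4] x4 = -1 > -4, so we need x7 ≤ -2; but x7 = -1 > -2  ✗
[5] 3x8 - 3x1 = 3(-2) - 3(5) = -21  ✓
[6] x4 = -1 is not in {2, 4, 3}  ✗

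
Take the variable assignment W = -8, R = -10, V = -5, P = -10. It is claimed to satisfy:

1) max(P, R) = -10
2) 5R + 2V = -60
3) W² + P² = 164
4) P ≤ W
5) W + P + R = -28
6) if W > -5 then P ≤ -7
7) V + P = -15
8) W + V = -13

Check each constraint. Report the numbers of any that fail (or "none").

The assignment satisfies every constraint.

1) max(-10, -10) = -10 — satisfied.
2) 5R + 2V = 5(-10) + 2(-5) = -60 — satisfied.
3) W² + P² = (-8)² + (-10)² = 64 + 100 = 164 — satisfied.
4) P = -10, W = -8; -10 ≤ -8 — satisfied.
5) W + P + R = -8 + (-10) + (-10) = -28 — satisfied.
6) W = -8, not > -5; antecedent false, conditional vacuously true — satisfied.
7) V + P = -5 + (-10) = -15 — satisfied.
8) W + V = -8 + (-5) = -13 — satisfied.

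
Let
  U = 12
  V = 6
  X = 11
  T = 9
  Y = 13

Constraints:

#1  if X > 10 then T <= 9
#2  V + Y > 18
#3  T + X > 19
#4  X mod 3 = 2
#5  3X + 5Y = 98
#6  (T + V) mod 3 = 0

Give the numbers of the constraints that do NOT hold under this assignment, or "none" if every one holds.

None — every constraint holds.

#1 X = 11 > 10, so we need T ≤ 9; T = 9 ≤ 9  ✔
#2 V + Y = 6 + 13 = 19; 19 > 18  ✔
#3 T + X = 9 + 11 = 20; 20 > 19  ✔
#4 11 mod 3 = 2  ✔
#5 3X + 5Y = 3(11) + 5(13) = 98  ✔
#6 T + V = 15; 15 mod 3 = 0  ✔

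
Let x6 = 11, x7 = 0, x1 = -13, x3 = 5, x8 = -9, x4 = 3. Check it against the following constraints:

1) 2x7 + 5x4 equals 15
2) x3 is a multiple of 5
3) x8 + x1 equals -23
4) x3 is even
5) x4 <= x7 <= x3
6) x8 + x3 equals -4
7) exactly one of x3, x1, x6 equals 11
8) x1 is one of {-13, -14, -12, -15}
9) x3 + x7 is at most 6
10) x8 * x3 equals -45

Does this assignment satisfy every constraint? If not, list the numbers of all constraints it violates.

Constraints 3, 4, 5 do not hold.

1) 2x7 + 5x4 = 2(0) + 5(3) = 15 — holds.
2) 5 / 5 = 1, so 5 divides 5 — holds.
3) x8 + x1 = -9 + (-13) = -22, not -23 — does not hold.
4) x3 = 5 is odd — does not hold.
5) values 3, 0, 5; x4 = 3 is not <= x7 = 0 — does not hold.
6) x8 + x3 = -9 + 5 = -4 — holds.
7) x3=5, x1=-13, x6=11; 1 of them equals 11 — holds.
8) x1 = -13 is in {-13, -14, -12, -15} — holds.
9) x3 + x7 = 5 + 0 = 5; 5 ≤ 6 — holds.
10) x8 * x3 = -9 * 5 = -45 — holds.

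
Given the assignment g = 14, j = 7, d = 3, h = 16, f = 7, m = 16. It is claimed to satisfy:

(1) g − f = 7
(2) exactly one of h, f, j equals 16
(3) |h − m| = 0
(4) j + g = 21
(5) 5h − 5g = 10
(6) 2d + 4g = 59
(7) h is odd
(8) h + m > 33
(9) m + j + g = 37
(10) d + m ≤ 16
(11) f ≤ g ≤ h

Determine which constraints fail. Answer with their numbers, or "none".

(1) g − f = 14 − 7 = 7 — OK.
(2) h=16, f=7, j=7; 1 of them equals 16 — OK.
(3) |16 − 16| = 0 — OK.
(4) j + g = 7 + 14 = 21 — OK.
(5) 5h − 5g = 5(16) − 5(14) = 10 — OK.
(6) 2d + 4g = 2(3) + 4(14) = 62, not 59 — violated.
(7) h = 16 is even — violated.
(8) h + m = 16 + 16 = 32; 32 ≤ 33, bound 33 not met — violated.
(9) m + j + g = 16 + 7 + 14 = 37 — OK.
(10) d + m = 3 + 16 = 19; 19 > 16, bound 16 not met — violated.
(11) values 7 ≤ 14 ≤ 16 — OK.

Violated: 6, 7, 8, and 10.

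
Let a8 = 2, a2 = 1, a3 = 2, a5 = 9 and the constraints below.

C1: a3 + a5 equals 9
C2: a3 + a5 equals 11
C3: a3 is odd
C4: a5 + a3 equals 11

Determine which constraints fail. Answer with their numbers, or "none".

Constraints 1 and 3 do not hold.

C1: a3 + a5 = 2 + 9 = 11, not 9  ✗
C2: a3 + a5 = 2 + 9 = 11  ✓
C3: a3 = 2 is even  ✗
C4: a5 + a3 = 9 + 2 = 11  ✓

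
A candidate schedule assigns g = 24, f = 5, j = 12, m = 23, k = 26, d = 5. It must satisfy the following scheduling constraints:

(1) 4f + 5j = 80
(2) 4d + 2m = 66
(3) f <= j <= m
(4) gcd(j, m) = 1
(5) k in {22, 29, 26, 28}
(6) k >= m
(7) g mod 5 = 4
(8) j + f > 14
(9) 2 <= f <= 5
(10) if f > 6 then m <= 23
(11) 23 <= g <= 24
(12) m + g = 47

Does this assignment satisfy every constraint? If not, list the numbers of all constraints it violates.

(1) 4f + 5j = 4(5) + 5(12) = 80 — satisfied.
(2) 4d + 2m = 4(5) + 2(23) = 66 — satisfied.
(3) values 5 <= 12 <= 23 — satisfied.
(4) gcd(12, 23) = 1 — satisfied.
(5) k = 26 is in {22, 29, 26, 28} — satisfied.
(6) k = 26, m = 23; 26 ≥ 23 — satisfied.
(7) 24 mod 5 = 4 — satisfied.
(8) j + f = 12 + 5 = 17; 17 > 14 — satisfied.
(9) f = 5 lies in [2, 5] — satisfied.
(10) f = 5, not > 6; antecedent false, conditional vacuously true — satisfied.
(11) g = 24 lies in [23, 24] — satisfied.
(12) m + g = 23 + 24 = 47 — satisfied.

No violations.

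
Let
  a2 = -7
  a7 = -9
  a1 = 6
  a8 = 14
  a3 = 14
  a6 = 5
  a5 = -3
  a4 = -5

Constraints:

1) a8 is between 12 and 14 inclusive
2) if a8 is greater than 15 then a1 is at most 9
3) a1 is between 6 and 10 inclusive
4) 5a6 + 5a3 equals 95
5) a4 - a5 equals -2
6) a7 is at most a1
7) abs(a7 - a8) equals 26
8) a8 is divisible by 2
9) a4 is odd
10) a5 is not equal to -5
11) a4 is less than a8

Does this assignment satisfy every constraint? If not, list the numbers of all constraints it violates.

1) a8 = 14 lies in [12, 14] — satisfied.
2) a8 = 14, not > 15; antecedent false, conditional vacuously true — satisfied.
3) a1 = 6 lies in [6, 10] — satisfied.
4) 5a6 + 5a3 = 5(5) + 5(14) = 95 — satisfied.
5) a4 - a5 = -5 - (-3) = -2 — satisfied.
6) a7 = -9, a1 = 6; -9 ≤ 6 — satisfied.
7) abs(-9 - 14) = 23, not 26 — violated.
8) 14 / 2 = 7, so 2 divides 14 — satisfied.
9) a4 = -5 is odd — satisfied.
10) a5 = -3, and -3 ≠ -5 — satisfied.
11) a4 = -5, a8 = 14; -5 < 14 — satisfied.

The assignment fails constraint 7.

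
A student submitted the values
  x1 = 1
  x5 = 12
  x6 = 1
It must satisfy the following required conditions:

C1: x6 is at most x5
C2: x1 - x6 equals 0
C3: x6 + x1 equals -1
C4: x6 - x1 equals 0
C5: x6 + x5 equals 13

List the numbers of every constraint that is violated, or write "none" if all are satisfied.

C1: x6 = 1, x5 = 12; 1 ≤ 12 — satisfied.
C2: x1 - x6 = 1 - 1 = 0 — satisfied.
C3: x6 + x1 = 1 + 1 = 2, not -1 — violated.
C4: x6 - x1 = 1 - 1 = 0 — satisfied.
C5: x6 + x5 = 1 + 12 = 13 — satisfied.

The assignment fails constraint 3.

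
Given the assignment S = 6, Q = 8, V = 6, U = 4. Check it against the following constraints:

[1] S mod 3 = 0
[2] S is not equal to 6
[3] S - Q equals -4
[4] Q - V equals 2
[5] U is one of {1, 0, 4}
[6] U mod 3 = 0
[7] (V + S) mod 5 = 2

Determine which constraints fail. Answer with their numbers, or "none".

[1] 6 mod 3 = 0 — holds.
[2] S = 6, but 6 is required to differ — fails.
[3] S - Q = 6 - 8 = -2, not -4 — fails.
[4] Q - V = 8 - 6 = 2 — holds.
[5] U = 4 is in {1, 0, 4} — holds.
[6] 4 mod 3 = 1, not 0 — fails.
[7] V + S = 12; 12 mod 5 = 2 — holds.

The assignment fails constraints 2, 3, and 6.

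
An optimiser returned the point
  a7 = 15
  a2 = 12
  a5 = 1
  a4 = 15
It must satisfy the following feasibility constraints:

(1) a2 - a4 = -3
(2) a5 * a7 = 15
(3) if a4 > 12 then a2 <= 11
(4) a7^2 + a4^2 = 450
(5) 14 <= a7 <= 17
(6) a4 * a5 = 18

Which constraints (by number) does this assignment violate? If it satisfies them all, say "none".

(1) a2 - a4 = 12 - 15 = -3 — holds.
(2) a5 * a7 = 1 * 15 = 15 — holds.
(3) a4 = 15 > 12, so we need a2 ≤ 11; but a2 = 12 > 11 — does not hold.
(4) a7^2 + a4^2 = 15^2 + 15^2 = 225 + 225 = 450 — holds.
(5) a7 = 15 lies in [14, 17] — holds.
(6) a4 * a5 = 15 * 1 = 15, not 18 — does not hold.

Constraints 3 and 6 do not hold.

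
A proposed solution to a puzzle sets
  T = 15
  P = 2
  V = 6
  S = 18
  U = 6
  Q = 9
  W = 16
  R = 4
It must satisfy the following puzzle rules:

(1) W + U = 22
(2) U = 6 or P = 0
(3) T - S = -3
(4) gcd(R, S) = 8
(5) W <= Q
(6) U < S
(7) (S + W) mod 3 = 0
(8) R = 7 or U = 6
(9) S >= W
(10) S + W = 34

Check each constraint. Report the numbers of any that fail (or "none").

The assignment fails constraints 4, 5, 7.

(1) W + U = 16 + 6 = 22 — holds.
(2) U = 6 = 6 (first disjunct) — holds.
(3) T - S = 15 - 18 = -3 — holds.
(4) gcd(4, 18) = 2, not 8 — does not hold.
(5) W = 16, Q = 9; 16 > 9 (want ≤) — does not hold.
(6) U = 6, S = 18; 6 < 18 — holds.
(7) S + W = 34; 34 mod 3 = 1, not 0 — does not hold.
(8) R = 4 ≠ 7, but U = 6 = 6 (second disjunct) — holds.
(9) S = 18, W = 16; 18 ≥ 16 — holds.
(10) S + W = 18 + 16 = 34 — holds.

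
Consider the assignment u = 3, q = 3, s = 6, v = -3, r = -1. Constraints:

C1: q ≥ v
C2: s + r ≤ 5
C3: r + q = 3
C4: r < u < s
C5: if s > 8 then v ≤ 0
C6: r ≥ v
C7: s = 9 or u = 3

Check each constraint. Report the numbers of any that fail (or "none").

C1: q = 3, v = -3; 3 ≥ -3  OK
C2: s + r = 6 + (-1) = 5; 5 ≤ 5  OK
C3: r + q = -1 + 3 = 2, not 3  FAIL
C4: values -1 < 3 < 6  OK
C5: s = 6, not > 8; antecedent false, conditional vacuously true  OK
C6: r = -1, v = -3; -1 ≥ -3  OK
C7: s = 6 ≠ 9, but u = 3 = 3 (second disjunct)  OK

Constraint 3 does not hold.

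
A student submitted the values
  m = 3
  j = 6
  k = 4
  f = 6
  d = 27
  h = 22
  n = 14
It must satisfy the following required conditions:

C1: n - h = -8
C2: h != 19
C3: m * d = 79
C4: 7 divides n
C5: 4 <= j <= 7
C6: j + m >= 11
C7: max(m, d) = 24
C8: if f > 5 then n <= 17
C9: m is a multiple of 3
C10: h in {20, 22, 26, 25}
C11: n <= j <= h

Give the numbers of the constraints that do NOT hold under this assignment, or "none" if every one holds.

C1: n - h = 14 - 22 = -8  yes
C2: h = 22, and 22 ≠ 19  yes
C3: m * d = 3 * 27 = 81, not 79  no
C4: 14 / 7 = 2, so 7 divides 14  yes
C5: j = 6 lies in [4, 7]  yes
C6: j + m = 6 + 3 = 9; 9 < 11, bound 11 not met  no
C7: max(3, 27) = 27, not 24  no
C8: f = 6 > 5, so we need n ≤ 17; n = 14 ≤ 17  yes
C9: 3 / 3 = 1, so 3 divides 3  yes
C10: h = 22 is in {20, 22, 26, 25}  yes
C11: values 14, 6, 22; n = 14 is not <= j = 6  no

Violated: 3, 6, 7, 11.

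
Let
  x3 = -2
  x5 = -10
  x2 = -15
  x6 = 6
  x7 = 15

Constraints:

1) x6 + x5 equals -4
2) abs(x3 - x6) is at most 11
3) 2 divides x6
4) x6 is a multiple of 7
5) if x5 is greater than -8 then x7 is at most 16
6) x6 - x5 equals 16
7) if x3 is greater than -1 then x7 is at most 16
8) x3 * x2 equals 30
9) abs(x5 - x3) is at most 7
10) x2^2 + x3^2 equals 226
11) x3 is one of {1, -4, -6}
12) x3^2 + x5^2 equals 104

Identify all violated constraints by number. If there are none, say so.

Constraints 4, 9, 10, and 11 are violated.

1) x6 + x5 = 6 + (-10) = -4 — holds.
2) abs(-2 - 6) = 8; 8 ≤ 11 — holds.
3) 6 / 2 = 3, so 2 divides 6 — holds.
4) 6 = 7*0 + 6, so 7 does not divide 6 — fails.
5) x5 = -10, not > -8; antecedent false, conditional vacuously true — holds.
6) x6 - x5 = 6 - (-10) = 16 — holds.
7) x3 = -2, not > -1; antecedent false, conditional vacuously true — holds.
8) x3 * x2 = -2 * (-15) = 30 — holds.
9) abs(-10 - (-2)) = 8; 8 > 7, exceeds bound 7 — fails.
10) x2^2 + x3^2 = (-15)^2 + (-2)^2 = 225 + 4 = 229, not 226 — fails.
11) x3 = -2 is not in {1, -4, -6} — fails.
12) x3^2 + x5^2 = (-2)^2 + (-10)^2 = 4 + 100 = 104 — holds.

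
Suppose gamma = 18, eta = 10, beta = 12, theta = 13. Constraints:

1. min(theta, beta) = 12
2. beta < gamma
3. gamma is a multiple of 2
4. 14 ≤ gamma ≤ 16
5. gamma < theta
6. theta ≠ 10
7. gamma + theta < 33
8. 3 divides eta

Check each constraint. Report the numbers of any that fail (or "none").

The assignment fails constraints 4, 5, and 8.

1. min(13, 12) = 12 — OK.
2. beta = 12, gamma = 18; 12 < 18 — OK.
3. 18 / 2 = 9, so 2 divides 18 — OK.
4. gamma = 18 is outside [14, 16] — violated.
5. gamma = 18, theta = 13; 18 ≥ 13 (want <) — violated.
6. theta = 13, and 13 ≠ 10 — OK.
7. gamma + theta = 18 + 13 = 31; 31 < 33 — OK.
8. 10 = 3×3 + 1, so 3 does not divide 10 — violated.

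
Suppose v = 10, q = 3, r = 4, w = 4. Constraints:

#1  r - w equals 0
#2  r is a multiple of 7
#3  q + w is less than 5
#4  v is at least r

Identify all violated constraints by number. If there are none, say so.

#1 r - w = 4 - 4 = 0  OK
#2 4 = 7*0 + 4, so 7 does not divide 4  FAIL
#3 q + w = 3 + 4 = 7; 7 ≥ 5, bound 5 not met  FAIL
#4 v = 10, r = 4; 10 ≥ 4  OK

Violated: 2 and 3.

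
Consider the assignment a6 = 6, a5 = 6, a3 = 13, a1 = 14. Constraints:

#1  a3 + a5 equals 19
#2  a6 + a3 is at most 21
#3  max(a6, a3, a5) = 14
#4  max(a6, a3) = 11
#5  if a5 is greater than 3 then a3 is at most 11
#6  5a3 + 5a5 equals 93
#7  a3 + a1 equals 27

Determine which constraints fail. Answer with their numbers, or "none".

#1 a3 + a5 = 13 + 6 = 19 — holds.
#2 a6 + a3 = 6 + 13 = 19; 19 ≤ 21 — holds.
#3 max(6, 13, 6) = 13, not 14 — does not hold.
#4 max(6, 13) = 13, not 11 — does not hold.
#5 a5 = 6 > 3, so we need a3 ≤ 11; but a3 = 13 > 11 — does not hold.
#6 5a3 + 5a5 = 5(13) + 5(6) = 95, not 93 — does not hold.
#7 a3 + a1 = 13 + 14 = 27 — holds.

The assignment fails constraints 3, 4, 5, 6.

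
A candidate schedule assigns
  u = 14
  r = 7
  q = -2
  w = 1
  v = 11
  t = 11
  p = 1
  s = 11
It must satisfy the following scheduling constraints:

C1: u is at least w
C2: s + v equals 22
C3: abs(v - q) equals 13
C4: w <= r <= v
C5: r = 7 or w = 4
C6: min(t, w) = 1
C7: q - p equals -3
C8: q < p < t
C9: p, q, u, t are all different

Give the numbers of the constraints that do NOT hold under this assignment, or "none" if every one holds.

C1: u = 14, w = 1; 14 ≥ 1 — satisfied.
C2: s + v = 11 + 11 = 22 — satisfied.
C3: abs(11 - (-2)) = 13 — satisfied.
C4: values 1 <= 7 <= 11 — satisfied.
C5: r = 7 = 7 (first disjunct) — satisfied.
C6: min(11, 1) = 1 — satisfied.
C7: q - p = -2 - 1 = -3 — satisfied.
C8: values -2 < 1 < 11 — satisfied.
C9: values 1, -2, 14, 11 are pairwise distinct — satisfied.

Yes — all constraints hold.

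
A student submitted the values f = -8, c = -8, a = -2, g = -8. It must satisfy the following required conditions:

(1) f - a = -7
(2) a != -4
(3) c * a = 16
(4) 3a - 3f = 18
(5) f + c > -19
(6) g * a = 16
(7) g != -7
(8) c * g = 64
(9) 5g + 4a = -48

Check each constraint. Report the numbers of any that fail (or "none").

Constraint 1 does not hold.

(1) f - a = -8 - (-2) = -6, not -7 — violated.
(2) a = -2, and -2 ≠ -4 — OK.
(3) c * a = -8 * (-2) = 16 — OK.
(4) 3a - 3f = 3(-2) - 3(-8) = 18 — OK.
(5) f + c = -8 + (-8) = -16; -16 > -19 — OK.
(6) g * a = -8 * (-2) = 16 — OK.
(7) g = -8, and -8 ≠ -7 — OK.
(8) c * g = -8 * (-8) = 64 — OK.
(9) 5g + 4a = 5(-8) + 4(-2) = -48 — OK.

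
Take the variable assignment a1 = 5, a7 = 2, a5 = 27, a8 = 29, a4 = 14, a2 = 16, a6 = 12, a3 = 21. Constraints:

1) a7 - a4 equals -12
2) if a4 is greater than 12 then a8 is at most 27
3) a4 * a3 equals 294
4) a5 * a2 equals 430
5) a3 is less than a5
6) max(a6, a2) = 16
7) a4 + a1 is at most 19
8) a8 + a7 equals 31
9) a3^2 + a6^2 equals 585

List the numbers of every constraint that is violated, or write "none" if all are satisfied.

1) a7 - a4 = 2 - 14 = -12 — holds.
2) a4 = 14 > 12, so we need a8 ≤ 27; but a8 = 29 > 27 — fails.
3) a4 * a3 = 14 * 21 = 294 — holds.
4) a5 * a2 = 27 * 16 = 432, not 430 — fails.
5) a3 = 21, a5 = 27; 21 < 27 — holds.
6) max(12, 16) = 16 — holds.
7) a4 + a1 = 14 + 5 = 19; 19 ≤ 19 — holds.
8) a8 + a7 = 29 + 2 = 31 — holds.
9) a3^2 + a6^2 = 21^2 + 12^2 = 441 + 144 = 585 — holds.

Constraints 2 and 4 do not hold.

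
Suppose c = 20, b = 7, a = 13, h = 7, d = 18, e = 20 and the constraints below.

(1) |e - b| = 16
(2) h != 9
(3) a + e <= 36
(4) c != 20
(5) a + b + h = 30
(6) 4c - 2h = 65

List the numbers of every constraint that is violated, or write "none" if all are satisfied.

The assignment fails constraints 1, 4, 5, and 6.

(1) |20 - 7| = 13, not 16 — violated.
(2) h = 7, and 7 ≠ 9 — satisfied.
(3) a + e = 13 + 20 = 33; 33 ≤ 36 — satisfied.
(4) c = 20, but 20 is required to differ — violated.
(5) a + b + h = 13 + 7 + 7 = 27, not 30 — violated.
(6) 4c - 2h = 4(20) - 2(7) = 66, not 65 — violated.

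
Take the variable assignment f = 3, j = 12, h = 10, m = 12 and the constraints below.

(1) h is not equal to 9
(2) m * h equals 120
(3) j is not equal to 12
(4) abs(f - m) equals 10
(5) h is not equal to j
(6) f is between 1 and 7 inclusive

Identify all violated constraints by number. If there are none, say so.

(1) h = 10, and 10 ≠ 9  OK
(2) m * h = 12 * 10 = 120  OK
(3) j = 12, but 12 is required to differ  FAIL
(4) abs(3 - 12) = 9, not 10  FAIL
(5) h = 10, j = 12; distinct  OK
(6) f = 3 lies in [1, 7]  OK

Constraints 3, 4 do not hold.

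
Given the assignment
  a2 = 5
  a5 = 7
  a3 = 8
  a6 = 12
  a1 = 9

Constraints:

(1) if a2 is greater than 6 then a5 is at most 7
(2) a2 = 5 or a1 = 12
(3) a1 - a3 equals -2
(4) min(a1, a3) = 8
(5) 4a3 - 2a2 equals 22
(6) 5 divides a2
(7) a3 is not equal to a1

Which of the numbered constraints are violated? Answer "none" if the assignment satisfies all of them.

Constraint 3 is violated.

(1) a2 = 5, not > 6; antecedent false, conditional vacuously true — holds.
(2) a2 = 5 = 5 (first disjunct) — holds.
(3) a1 - a3 = 9 - 8 = 1, not -2 — fails.
(4) min(9, 8) = 8 — holds.
(5) 4a3 - 2a2 = 4(8) - 2(5) = 22 — holds.
(6) 5 / 5 = 1, so 5 divides 5 — holds.
(7) a3 = 8, a1 = 9; distinct — holds.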